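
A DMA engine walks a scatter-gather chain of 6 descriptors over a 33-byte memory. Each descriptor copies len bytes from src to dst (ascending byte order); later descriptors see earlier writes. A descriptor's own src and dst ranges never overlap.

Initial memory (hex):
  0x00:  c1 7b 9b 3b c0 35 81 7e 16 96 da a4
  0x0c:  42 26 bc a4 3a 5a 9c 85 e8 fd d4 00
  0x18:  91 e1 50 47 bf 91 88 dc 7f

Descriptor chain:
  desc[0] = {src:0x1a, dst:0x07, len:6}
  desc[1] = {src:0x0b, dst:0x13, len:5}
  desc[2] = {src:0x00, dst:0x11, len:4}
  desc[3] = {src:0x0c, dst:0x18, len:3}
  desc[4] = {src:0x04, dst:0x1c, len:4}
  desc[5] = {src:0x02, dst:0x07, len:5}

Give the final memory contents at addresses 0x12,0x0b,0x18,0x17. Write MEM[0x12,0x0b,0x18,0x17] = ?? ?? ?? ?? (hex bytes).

MEM[0x12,0x0b,0x18,0x17] = 7b 81 dc a4

D0: mem[0x07..0x0c] <- [50 47 bf 91 88 dc]
D1: mem[0x13..0x17] <- [88 dc 26 bc a4]
D2: mem[0x11..0x14] <- [c1 7b 9b 3b]
D3: mem[0x18..0x1a] <- [dc 26 bc]
D4: mem[0x1c..0x1f] <- [c0 35 81 50]
D5: mem[0x07..0x0b] <- [9b 3b c0 35 81]
query mem[0x12]=0x7b, mem[0x0b]=0x81, mem[0x18]=0xdc, mem[0x17]=0xa4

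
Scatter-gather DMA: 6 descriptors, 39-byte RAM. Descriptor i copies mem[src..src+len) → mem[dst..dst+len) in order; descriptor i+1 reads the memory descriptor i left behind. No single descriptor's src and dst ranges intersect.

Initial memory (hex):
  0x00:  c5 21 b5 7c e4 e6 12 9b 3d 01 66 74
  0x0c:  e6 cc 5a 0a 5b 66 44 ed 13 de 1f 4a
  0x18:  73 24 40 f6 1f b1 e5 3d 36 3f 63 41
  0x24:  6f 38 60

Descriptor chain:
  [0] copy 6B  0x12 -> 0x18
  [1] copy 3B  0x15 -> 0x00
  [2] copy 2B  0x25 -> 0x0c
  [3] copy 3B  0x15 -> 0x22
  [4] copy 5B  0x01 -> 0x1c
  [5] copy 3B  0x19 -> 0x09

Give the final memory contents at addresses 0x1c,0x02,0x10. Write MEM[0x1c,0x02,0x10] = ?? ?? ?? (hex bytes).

MEM[0x1c,0x02,0x10] = 1f 4a 5b

D0: mem[0x18..0x1d] <- [44 ed 13 de 1f 4a]
D1: mem[0x00..0x02] <- [de 1f 4a]
D2: mem[0x0c..0x0d] <- [38 60]
D3: mem[0x22..0x24] <- [de 1f 4a]
D4: mem[0x1c..0x20] <- [1f 4a 7c e4 e6]
D5: mem[0x09..0x0b] <- [ed 13 de]
query mem[0x1c]=0x1f, mem[0x02]=0x4a, mem[0x10]=0x5b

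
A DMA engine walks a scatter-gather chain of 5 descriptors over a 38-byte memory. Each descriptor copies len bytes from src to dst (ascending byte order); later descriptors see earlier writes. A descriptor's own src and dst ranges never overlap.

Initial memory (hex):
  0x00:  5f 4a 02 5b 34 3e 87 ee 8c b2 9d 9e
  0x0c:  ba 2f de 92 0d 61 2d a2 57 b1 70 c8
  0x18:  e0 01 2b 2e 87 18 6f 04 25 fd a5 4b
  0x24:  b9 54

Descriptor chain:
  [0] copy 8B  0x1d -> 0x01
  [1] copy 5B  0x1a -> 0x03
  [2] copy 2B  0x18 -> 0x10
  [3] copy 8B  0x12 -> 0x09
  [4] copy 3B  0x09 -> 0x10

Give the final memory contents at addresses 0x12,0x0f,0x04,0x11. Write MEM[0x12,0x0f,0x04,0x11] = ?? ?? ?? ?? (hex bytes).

  after D0: wrote 8B at 0x01 = 186f0425fda54bb9
  after D1: wrote 5B at 0x03 = 2b2e87186f
  after D2: wrote 2B at 0x10 = e001
  after D3: wrote 8B at 0x09 = 2da257b170c8e001
  after D4: wrote 3B at 0x10 = 2da257
query mem[0x12]=0x57, mem[0x0f]=0xe0, mem[0x04]=0x2e, mem[0x11]=0xa2

MEM[0x12,0x0f,0x04,0x11] = 57 e0 2e a2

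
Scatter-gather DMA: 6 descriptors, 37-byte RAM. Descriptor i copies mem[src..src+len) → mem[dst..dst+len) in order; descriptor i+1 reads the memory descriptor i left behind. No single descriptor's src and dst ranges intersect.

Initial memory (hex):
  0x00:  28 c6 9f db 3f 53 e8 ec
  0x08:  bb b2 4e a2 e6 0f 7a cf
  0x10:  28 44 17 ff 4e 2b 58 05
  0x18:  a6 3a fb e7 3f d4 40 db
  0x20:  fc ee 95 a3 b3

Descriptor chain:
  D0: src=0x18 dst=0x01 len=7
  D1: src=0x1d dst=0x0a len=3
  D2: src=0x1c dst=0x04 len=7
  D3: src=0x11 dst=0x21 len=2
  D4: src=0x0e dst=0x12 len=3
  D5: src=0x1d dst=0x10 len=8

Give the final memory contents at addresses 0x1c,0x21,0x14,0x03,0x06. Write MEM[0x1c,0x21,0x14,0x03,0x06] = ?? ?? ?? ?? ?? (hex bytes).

MEM[0x1c,0x21,0x14,0x03,0x06] = 3f 44 44 fb 40

#0 dst[0x01+7] := {0xa6,0x3a,0xfb,0xe7,0x3f,0xd4,0x40}
#1 dst[0x0a+3] := {0xd4,0x40,0xdb}
#2 dst[0x04+7] := {0x3f,0xd4,0x40,0xdb,0xfc,0xee,0x95}
#3 dst[0x21+2] := {0x44,0x17}
#4 dst[0x12+3] := {0x7a,0xcf,0x28}
#5 dst[0x10+8] := {0xd4,0x40,0xdb,0xfc,0x44,0x17,0xa3,0xb3}
query mem[0x1c]=0x3f, mem[0x21]=0x44, mem[0x14]=0x44, mem[0x03]=0xfb, mem[0x06]=0x40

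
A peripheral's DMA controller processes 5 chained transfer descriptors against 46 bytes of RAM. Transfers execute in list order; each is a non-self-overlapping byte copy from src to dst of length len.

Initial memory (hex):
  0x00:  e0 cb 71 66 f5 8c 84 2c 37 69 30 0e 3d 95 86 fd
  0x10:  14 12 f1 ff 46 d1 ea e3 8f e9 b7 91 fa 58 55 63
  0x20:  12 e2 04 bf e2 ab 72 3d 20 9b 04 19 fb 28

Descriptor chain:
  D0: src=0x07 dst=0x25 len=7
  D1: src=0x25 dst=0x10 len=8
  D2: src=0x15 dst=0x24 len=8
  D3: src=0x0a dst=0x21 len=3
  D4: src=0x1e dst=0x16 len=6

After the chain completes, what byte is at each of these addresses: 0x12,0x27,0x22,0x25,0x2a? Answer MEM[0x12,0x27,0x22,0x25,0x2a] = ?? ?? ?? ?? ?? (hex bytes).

MEM[0x12,0x27,0x22,0x25,0x2a] = 69 8f 0e 95 91

D0: mem[0x25..0x2b] <- [2c 37 69 30 0e 3d 95]
D1: mem[0x10..0x17] <- [2c 37 69 30 0e 3d 95 fb]
D2: mem[0x24..0x2b] <- [3d 95 fb 8f e9 b7 91 fa]
D3: mem[0x21..0x23] <- [30 0e 3d]
D4: mem[0x16..0x1b] <- [55 63 12 30 0e 3d]
query mem[0x12]=0x69, mem[0x27]=0x8f, mem[0x22]=0x0e, mem[0x25]=0x95, mem[0x2a]=0x91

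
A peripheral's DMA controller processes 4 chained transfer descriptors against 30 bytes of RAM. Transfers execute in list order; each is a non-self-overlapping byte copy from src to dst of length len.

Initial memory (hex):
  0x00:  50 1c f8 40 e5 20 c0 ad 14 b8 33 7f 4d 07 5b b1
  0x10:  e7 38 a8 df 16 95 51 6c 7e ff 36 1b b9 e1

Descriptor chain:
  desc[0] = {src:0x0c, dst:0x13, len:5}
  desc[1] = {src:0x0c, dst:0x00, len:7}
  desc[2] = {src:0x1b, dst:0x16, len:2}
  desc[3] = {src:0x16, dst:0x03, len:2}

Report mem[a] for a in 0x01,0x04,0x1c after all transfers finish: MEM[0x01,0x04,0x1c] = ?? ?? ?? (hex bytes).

#0 dst[0x13+5] := {0x4d,0x07,0x5b,0xb1,0xe7}
#1 dst[0x00+7] := {0x4d,0x07,0x5b,0xb1,0xe7,0x38,0xa8}
#2 dst[0x16+2] := {0x1b,0xb9}
#3 dst[0x03+2] := {0x1b,0xb9}
query mem[0x01]=0x07, mem[0x04]=0xb9, mem[0x1c]=0xb9

MEM[0x01,0x04,0x1c] = 07 b9 b9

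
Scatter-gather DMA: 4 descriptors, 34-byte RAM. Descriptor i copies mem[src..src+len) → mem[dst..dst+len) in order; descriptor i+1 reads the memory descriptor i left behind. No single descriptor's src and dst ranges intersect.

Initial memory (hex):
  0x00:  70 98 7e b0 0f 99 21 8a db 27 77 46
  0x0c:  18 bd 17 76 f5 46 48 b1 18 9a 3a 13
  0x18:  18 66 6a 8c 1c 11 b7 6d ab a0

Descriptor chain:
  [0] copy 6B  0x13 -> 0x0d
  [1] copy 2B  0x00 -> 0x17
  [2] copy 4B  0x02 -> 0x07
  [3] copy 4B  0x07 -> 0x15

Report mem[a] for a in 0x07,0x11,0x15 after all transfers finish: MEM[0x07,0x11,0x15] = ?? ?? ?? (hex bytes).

MEM[0x07,0x11,0x15] = 7e 13 7e

[0] 0x13->0x0d len=6 : b1 18 9a 3a 13 18
[1] 0x00->0x17 len=2 : 70 98
[2] 0x02->0x07 len=4 : 7e b0 0f 99
[3] 0x07->0x15 len=4 : 7e b0 0f 99
query mem[0x07]=0x7e, mem[0x11]=0x13, mem[0x15]=0x7e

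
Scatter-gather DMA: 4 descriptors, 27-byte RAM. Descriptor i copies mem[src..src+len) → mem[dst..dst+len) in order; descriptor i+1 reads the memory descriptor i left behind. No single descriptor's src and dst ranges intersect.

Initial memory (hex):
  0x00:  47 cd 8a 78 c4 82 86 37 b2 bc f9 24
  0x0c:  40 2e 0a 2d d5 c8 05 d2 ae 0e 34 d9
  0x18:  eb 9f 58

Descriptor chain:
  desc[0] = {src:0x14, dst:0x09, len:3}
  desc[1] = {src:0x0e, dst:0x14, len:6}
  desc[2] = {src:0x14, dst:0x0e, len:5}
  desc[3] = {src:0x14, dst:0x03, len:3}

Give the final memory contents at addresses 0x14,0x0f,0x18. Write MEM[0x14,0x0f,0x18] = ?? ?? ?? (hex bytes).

D0: mem[0x09..0x0b] <- [ae 0e 34]
D1: mem[0x14..0x19] <- [0a 2d d5 c8 05 d2]
D2: mem[0x0e..0x12] <- [0a 2d d5 c8 05]
D3: mem[0x03..0x05] <- [0a 2d d5]
query mem[0x14]=0x0a, mem[0x0f]=0x2d, mem[0x18]=0x05

MEM[0x14,0x0f,0x18] = 0a 2d 05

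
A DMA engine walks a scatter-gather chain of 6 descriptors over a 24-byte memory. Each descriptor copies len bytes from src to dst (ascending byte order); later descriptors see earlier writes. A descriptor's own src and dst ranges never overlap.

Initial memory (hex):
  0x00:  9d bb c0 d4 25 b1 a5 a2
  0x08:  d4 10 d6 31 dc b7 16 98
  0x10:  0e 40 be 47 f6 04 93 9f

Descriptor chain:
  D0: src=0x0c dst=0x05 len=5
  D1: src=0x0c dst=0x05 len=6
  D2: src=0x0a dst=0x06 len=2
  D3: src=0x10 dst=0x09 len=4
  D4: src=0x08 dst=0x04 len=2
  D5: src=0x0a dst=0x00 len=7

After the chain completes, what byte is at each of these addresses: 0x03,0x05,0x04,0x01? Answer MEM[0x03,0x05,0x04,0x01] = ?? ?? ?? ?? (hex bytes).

#0 dst[0x05+5] := {0xdc,0xb7,0x16,0x98,0x0e}
#1 dst[0x05+6] := {0xdc,0xb7,0x16,0x98,0x0e,0x40}
#2 dst[0x06+2] := {0x40,0x31}
#3 dst[0x09+4] := {0x0e,0x40,0xbe,0x47}
#4 dst[0x04+2] := {0x98,0x0e}
#5 dst[0x00+7] := {0x40,0xbe,0x47,0xb7,0x16,0x98,0x0e}
query mem[0x03]=0xb7, mem[0x05]=0x98, mem[0x04]=0x16, mem[0x01]=0xbe

MEM[0x03,0x05,0x04,0x01] = b7 98 16 be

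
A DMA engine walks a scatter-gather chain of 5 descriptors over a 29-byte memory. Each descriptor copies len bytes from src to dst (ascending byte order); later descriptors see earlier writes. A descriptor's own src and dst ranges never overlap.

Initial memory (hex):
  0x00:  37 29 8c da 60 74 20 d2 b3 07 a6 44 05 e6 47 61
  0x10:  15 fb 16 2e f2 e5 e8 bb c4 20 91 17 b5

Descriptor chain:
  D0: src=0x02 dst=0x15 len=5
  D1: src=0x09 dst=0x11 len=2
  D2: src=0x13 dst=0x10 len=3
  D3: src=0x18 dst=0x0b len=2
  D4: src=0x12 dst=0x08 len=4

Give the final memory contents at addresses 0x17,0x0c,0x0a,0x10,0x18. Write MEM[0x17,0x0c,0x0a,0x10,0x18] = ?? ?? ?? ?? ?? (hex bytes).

#0 dst[0x15+5] := {0x8c,0xda,0x60,0x74,0x20}
#1 dst[0x11+2] := {0x07,0xa6}
#2 dst[0x10+3] := {0x2e,0xf2,0x8c}
#3 dst[0x0b+2] := {0x74,0x20}
#4 dst[0x08+4] := {0x8c,0x2e,0xf2,0x8c}
query mem[0x17]=0x60, mem[0x0c]=0x20, mem[0x0a]=0xf2, mem[0x10]=0x2e, mem[0x18]=0x74

MEM[0x17,0x0c,0x0a,0x10,0x18] = 60 20 f2 2e 74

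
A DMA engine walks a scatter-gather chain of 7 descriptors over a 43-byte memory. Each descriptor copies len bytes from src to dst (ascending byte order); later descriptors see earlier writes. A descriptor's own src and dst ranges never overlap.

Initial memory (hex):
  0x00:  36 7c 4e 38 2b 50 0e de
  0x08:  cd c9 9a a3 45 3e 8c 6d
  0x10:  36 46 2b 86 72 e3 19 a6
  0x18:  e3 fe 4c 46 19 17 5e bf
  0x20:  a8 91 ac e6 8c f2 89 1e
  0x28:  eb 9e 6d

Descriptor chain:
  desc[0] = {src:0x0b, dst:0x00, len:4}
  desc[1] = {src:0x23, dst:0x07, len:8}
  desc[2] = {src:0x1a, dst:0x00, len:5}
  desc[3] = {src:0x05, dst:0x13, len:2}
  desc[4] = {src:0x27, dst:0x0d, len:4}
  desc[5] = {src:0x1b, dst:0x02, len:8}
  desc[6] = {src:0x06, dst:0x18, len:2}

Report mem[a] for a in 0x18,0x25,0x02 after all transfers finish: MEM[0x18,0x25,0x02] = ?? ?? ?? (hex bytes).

D0: mem[0x00..0x03] <- [a3 45 3e 8c]
D1: mem[0x07..0x0e] <- [e6 8c f2 89 1e eb 9e 6d]
D2: mem[0x00..0x04] <- [4c 46 19 17 5e]
D3: mem[0x13..0x14] <- [50 0e]
D4: mem[0x0d..0x10] <- [1e eb 9e 6d]
D5: mem[0x02..0x09] <- [46 19 17 5e bf a8 91 ac]
D6: mem[0x18..0x19] <- [bf a8]
query mem[0x18]=0xbf, mem[0x25]=0xf2, mem[0x02]=0x46

MEM[0x18,0x25,0x02] = bf f2 46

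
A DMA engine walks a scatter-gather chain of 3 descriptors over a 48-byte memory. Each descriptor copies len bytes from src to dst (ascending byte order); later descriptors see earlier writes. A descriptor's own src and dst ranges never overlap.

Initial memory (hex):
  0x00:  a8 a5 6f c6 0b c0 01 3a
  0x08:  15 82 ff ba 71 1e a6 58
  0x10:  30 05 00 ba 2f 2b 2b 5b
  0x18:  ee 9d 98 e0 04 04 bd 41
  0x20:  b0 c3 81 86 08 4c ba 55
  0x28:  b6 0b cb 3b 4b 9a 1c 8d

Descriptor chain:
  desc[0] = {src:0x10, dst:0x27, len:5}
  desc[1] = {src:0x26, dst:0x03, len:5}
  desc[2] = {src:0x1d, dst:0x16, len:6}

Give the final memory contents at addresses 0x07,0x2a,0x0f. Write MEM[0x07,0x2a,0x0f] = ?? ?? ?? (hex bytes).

MEM[0x07,0x2a,0x0f] = ba ba 58

  after D0: wrote 5B at 0x27 = 300500ba2f
  after D1: wrote 5B at 0x03 = ba300500ba
  after D2: wrote 6B at 0x16 = 04bd41b0c381
query mem[0x07]=0xba, mem[0x2a]=0xba, mem[0x0f]=0x58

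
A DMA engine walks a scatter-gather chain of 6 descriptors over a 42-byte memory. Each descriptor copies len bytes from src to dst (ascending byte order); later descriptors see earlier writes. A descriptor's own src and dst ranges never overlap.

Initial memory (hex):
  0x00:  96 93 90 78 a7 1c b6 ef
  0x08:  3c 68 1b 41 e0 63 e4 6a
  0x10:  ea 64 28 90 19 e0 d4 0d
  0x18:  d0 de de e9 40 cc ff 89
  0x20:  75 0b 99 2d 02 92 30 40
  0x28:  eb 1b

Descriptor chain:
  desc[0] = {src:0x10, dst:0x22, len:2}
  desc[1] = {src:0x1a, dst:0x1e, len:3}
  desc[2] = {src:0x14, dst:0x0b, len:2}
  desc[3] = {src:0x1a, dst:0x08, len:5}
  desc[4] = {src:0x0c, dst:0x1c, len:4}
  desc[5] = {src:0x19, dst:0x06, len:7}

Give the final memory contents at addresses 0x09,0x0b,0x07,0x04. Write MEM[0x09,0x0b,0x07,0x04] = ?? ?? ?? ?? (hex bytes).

  after D0: wrote 2B at 0x22 = ea64
  after D1: wrote 3B at 0x1e = dee940
  after D2: wrote 2B at 0x0b = 19e0
  after D3: wrote 5B at 0x08 = dee940ccde
  after D4: wrote 4B at 0x1c = de63e46a
  after D5: wrote 7B at 0x06 = dedee9de63e46a
query mem[0x09]=0xde, mem[0x0b]=0xe4, mem[0x07]=0xde, mem[0x04]=0xa7

MEM[0x09,0x0b,0x07,0x04] = de e4 de a7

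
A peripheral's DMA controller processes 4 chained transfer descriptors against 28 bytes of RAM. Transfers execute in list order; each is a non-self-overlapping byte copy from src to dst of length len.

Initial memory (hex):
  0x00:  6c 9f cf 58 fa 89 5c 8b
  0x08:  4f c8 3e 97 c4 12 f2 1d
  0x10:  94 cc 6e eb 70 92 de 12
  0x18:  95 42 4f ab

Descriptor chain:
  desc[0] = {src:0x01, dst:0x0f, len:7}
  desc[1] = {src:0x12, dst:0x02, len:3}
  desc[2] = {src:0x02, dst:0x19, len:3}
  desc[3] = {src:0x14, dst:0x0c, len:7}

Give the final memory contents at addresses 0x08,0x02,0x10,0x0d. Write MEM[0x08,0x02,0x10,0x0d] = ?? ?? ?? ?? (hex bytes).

MEM[0x08,0x02,0x10,0x0d] = 4f fa 95 8b

  after D0: wrote 7B at 0x0f = 9fcf58fa895c8b
  after D1: wrote 3B at 0x02 = fa895c
  after D2: wrote 3B at 0x19 = fa895c
  after D3: wrote 7B at 0x0c = 5c8bde1295fa89
query mem[0x08]=0x4f, mem[0x02]=0xfa, mem[0x10]=0x95, mem[0x0d]=0x8b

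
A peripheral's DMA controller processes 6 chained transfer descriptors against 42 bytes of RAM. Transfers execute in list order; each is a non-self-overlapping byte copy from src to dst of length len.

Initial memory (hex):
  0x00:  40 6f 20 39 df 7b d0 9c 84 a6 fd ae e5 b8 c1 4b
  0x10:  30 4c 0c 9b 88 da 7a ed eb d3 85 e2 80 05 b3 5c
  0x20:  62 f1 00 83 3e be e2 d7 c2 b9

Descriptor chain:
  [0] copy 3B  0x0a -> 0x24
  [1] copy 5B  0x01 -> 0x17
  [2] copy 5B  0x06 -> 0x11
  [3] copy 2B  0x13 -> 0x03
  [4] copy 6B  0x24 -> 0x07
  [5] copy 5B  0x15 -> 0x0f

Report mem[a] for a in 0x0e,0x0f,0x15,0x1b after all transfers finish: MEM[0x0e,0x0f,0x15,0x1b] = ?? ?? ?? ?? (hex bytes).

MEM[0x0e,0x0f,0x15,0x1b] = c1 fd fd 7b

[0] 0x0a->0x24 len=3 : fd ae e5
[1] 0x01->0x17 len=5 : 6f 20 39 df 7b
[2] 0x06->0x11 len=5 : d0 9c 84 a6 fd
[3] 0x13->0x03 len=2 : 84 a6
[4] 0x24->0x07 len=6 : fd ae e5 d7 c2 b9
[5] 0x15->0x0f len=5 : fd 7a 6f 20 39
query mem[0x0e]=0xc1, mem[0x0f]=0xfd, mem[0x15]=0xfd, mem[0x1b]=0x7b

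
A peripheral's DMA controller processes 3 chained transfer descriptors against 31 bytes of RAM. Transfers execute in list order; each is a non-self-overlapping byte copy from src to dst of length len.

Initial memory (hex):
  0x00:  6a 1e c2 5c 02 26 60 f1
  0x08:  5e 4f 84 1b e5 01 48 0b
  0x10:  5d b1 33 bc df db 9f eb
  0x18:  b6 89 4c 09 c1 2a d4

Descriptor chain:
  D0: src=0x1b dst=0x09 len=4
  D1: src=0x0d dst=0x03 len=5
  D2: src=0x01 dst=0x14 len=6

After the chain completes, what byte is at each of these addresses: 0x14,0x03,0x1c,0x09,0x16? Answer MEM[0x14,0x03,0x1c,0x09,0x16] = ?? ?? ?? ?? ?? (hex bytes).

MEM[0x14,0x03,0x1c,0x09,0x16] = 1e 01 c1 09 01

  after D0: wrote 4B at 0x09 = 09c12ad4
  after D1: wrote 5B at 0x03 = 01480b5db1
  after D2: wrote 6B at 0x14 = 1ec201480b5d
query mem[0x14]=0x1e, mem[0x03]=0x01, mem[0x1c]=0xc1, mem[0x09]=0x09, mem[0x16]=0x01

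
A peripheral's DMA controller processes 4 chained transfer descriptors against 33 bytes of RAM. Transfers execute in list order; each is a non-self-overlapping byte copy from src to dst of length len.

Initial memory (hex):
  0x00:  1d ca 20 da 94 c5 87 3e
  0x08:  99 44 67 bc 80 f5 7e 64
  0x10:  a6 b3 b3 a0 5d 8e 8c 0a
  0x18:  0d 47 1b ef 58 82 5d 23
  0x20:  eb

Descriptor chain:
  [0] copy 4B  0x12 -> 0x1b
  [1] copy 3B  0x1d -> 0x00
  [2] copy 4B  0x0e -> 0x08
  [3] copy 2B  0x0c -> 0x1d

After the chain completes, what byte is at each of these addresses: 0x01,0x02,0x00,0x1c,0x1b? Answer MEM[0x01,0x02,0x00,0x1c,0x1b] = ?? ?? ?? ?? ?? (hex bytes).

#0 dst[0x1b+4] := {0xb3,0xa0,0x5d,0x8e}
#1 dst[0x00+3] := {0x5d,0x8e,0x23}
#2 dst[0x08+4] := {0x7e,0x64,0xa6,0xb3}
#3 dst[0x1d+2] := {0x80,0xf5}
query mem[0x01]=0x8e, mem[0x02]=0x23, mem[0x00]=0x5d, mem[0x1c]=0xa0, mem[0x1b]=0xb3

MEM[0x01,0x02,0x00,0x1c,0x1b] = 8e 23 5d a0 b3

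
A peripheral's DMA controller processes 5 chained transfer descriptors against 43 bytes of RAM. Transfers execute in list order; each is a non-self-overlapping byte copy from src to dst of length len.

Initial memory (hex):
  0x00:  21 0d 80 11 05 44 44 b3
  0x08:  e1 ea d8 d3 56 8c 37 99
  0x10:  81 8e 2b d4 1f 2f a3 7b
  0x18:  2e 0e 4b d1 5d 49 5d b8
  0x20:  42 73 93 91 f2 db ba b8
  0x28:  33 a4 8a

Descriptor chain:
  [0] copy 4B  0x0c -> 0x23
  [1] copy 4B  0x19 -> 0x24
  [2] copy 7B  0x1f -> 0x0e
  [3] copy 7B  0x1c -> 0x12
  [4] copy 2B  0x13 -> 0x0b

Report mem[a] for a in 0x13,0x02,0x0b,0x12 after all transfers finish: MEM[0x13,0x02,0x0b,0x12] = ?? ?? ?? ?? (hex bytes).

MEM[0x13,0x02,0x0b,0x12] = 49 80 49 5d

[0] 0x0c->0x23 len=4 : 56 8c 37 99
[1] 0x19->0x24 len=4 : 0e 4b d1 5d
[2] 0x1f->0x0e len=7 : b8 42 73 93 56 0e 4b
[3] 0x1c->0x12 len=7 : 5d 49 5d b8 42 73 93
[4] 0x13->0x0b len=2 : 49 5d
query mem[0x13]=0x49, mem[0x02]=0x80, mem[0x0b]=0x49, mem[0x12]=0x5d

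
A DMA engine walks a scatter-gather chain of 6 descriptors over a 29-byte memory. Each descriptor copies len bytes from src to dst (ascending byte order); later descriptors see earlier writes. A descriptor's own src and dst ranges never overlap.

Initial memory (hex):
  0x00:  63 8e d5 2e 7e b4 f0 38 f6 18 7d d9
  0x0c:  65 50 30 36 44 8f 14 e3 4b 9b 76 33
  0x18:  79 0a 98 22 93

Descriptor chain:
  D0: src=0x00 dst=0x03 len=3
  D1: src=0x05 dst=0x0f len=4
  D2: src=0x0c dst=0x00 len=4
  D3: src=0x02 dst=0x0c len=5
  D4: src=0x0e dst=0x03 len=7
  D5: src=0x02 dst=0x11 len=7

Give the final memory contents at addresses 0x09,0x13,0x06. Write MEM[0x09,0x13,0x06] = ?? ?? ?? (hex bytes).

MEM[0x09,0x13,0x06] = 4b d5 38

#0 dst[0x03+3] := {0x63,0x8e,0xd5}
#1 dst[0x0f+4] := {0xd5,0xf0,0x38,0xf6}
#2 dst[0x00+4] := {0x65,0x50,0x30,0xd5}
#3 dst[0x0c+5] := {0x30,0xd5,0x8e,0xd5,0xf0}
#4 dst[0x03+7] := {0x8e,0xd5,0xf0,0x38,0xf6,0xe3,0x4b}
#5 dst[0x11+7] := {0x30,0x8e,0xd5,0xf0,0x38,0xf6,0xe3}
query mem[0x09]=0x4b, mem[0x13]=0xd5, mem[0x06]=0x38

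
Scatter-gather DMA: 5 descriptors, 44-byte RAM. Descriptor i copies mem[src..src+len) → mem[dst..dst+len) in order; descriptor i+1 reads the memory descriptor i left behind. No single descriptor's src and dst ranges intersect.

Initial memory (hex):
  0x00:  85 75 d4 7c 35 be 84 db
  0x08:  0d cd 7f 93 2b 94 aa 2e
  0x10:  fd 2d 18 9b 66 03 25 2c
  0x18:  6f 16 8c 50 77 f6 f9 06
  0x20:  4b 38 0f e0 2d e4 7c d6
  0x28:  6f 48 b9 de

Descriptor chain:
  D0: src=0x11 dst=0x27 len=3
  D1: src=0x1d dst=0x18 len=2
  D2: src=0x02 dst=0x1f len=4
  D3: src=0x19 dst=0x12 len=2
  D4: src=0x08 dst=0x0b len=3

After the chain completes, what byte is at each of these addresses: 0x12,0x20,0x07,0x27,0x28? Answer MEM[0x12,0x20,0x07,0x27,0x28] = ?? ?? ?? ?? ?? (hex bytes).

MEM[0x12,0x20,0x07,0x27,0x28] = f9 7c db 2d 18

#0 dst[0x27+3] := {0x2d,0x18,0x9b}
#1 dst[0x18+2] := {0xf6,0xf9}
#2 dst[0x1f+4] := {0xd4,0x7c,0x35,0xbe}
#3 dst[0x12+2] := {0xf9,0x8c}
#4 dst[0x0b+3] := {0x0d,0xcd,0x7f}
query mem[0x12]=0xf9, mem[0x20]=0x7c, mem[0x07]=0xdb, mem[0x27]=0x2d, mem[0x28]=0x18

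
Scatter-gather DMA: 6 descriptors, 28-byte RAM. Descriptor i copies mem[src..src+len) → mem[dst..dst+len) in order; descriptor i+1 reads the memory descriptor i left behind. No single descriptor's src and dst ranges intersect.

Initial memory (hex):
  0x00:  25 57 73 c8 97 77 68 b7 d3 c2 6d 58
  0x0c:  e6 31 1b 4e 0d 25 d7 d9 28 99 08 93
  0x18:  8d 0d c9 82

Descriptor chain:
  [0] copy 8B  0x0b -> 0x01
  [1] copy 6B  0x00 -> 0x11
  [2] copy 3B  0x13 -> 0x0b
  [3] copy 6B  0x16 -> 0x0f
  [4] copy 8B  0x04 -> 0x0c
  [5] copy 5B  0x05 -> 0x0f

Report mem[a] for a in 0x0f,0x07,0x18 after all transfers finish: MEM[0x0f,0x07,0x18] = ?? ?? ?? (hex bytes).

MEM[0x0f,0x07,0x18] = 4e 25 8d

#0 dst[0x01+8] := {0x58,0xe6,0x31,0x1b,0x4e,0x0d,0x25,0xd7}
#1 dst[0x11+6] := {0x25,0x58,0xe6,0x31,0x1b,0x4e}
#2 dst[0x0b+3] := {0xe6,0x31,0x1b}
#3 dst[0x0f+6] := {0x4e,0x93,0x8d,0x0d,0xc9,0x82}
#4 dst[0x0c+8] := {0x1b,0x4e,0x0d,0x25,0xd7,0xc2,0x6d,0xe6}
#5 dst[0x0f+5] := {0x4e,0x0d,0x25,0xd7,0xc2}
query mem[0x0f]=0x4e, mem[0x07]=0x25, mem[0x18]=0x8d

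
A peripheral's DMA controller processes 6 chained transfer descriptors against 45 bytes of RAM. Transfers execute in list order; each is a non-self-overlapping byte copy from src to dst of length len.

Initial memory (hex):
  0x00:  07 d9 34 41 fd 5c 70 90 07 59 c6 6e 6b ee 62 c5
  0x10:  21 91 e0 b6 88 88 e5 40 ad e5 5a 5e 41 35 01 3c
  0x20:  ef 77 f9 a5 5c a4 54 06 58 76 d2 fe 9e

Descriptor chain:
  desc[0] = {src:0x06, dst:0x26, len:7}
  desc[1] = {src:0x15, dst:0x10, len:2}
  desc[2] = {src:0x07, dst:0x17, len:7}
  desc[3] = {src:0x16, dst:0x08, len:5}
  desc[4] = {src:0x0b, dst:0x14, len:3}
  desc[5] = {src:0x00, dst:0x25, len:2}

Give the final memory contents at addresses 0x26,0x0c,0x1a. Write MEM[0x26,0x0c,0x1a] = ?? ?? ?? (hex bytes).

MEM[0x26,0x0c,0x1a] = d9 c6 c6

  after D0: wrote 7B at 0x26 = 70900759c66e6b
  after D1: wrote 2B at 0x10 = 88e5
  after D2: wrote 7B at 0x17 = 900759c66e6bee
  after D3: wrote 5B at 0x08 = e5900759c6
  after D4: wrote 3B at 0x14 = 59c6ee
  after D5: wrote 2B at 0x25 = 07d9
query mem[0x26]=0xd9, mem[0x0c]=0xc6, mem[0x1a]=0xc6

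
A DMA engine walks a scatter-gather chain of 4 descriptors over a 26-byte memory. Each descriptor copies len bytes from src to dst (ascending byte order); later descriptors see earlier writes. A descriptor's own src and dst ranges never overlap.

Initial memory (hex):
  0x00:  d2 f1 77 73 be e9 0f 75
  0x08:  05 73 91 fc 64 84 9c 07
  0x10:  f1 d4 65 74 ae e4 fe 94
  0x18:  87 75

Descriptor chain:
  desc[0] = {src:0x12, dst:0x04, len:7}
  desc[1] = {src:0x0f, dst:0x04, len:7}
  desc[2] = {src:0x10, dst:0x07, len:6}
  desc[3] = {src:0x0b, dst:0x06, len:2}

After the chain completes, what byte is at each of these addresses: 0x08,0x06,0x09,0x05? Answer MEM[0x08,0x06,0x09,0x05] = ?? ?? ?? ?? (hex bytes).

#0 dst[0x04+7] := {0x65,0x74,0xae,0xe4,0xfe,0x94,0x87}
#1 dst[0x04+7] := {0x07,0xf1,0xd4,0x65,0x74,0xae,0xe4}
#2 dst[0x07+6] := {0xf1,0xd4,0x65,0x74,0xae,0xe4}
#3 dst[0x06+2] := {0xae,0xe4}
query mem[0x08]=0xd4, mem[0x06]=0xae, mem[0x09]=0x65, mem[0x05]=0xf1

MEM[0x08,0x06,0x09,0x05] = d4 ae 65 f1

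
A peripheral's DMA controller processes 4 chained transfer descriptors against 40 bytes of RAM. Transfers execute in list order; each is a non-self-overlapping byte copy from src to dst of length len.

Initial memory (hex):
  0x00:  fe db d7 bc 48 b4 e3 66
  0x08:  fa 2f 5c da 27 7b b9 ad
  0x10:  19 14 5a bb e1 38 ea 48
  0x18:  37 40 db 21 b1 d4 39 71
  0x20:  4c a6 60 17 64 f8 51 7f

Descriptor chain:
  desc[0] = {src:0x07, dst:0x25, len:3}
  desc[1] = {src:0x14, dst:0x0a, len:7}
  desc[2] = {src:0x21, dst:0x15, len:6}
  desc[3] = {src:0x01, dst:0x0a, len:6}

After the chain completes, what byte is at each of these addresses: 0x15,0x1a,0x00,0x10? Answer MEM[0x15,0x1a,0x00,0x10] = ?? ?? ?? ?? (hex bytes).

#0 dst[0x25+3] := {0x66,0xfa,0x2f}
#1 dst[0x0a+7] := {0xe1,0x38,0xea,0x48,0x37,0x40,0xdb}
#2 dst[0x15+6] := {0xa6,0x60,0x17,0x64,0x66,0xfa}
#3 dst[0x0a+6] := {0xdb,0xd7,0xbc,0x48,0xb4,0xe3}
query mem[0x15]=0xa6, mem[0x1a]=0xfa, mem[0x00]=0xfe, mem[0x10]=0xdb

MEM[0x15,0x1a,0x00,0x10] = a6 fa fe db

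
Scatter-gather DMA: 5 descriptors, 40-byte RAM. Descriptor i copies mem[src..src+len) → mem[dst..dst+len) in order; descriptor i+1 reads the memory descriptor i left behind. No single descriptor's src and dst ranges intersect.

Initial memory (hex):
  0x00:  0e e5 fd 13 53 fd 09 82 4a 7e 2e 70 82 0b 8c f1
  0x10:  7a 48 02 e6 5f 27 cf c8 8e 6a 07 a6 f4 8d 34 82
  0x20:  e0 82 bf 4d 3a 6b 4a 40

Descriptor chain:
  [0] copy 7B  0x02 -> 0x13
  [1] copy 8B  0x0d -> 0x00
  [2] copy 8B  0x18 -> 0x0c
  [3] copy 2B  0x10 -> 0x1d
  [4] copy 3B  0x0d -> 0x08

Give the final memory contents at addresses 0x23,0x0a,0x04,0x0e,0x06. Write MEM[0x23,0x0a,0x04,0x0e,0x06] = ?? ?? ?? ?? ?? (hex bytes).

#0 dst[0x13+7] := {0xfd,0x13,0x53,0xfd,0x09,0x82,0x4a}
#1 dst[0x00+8] := {0x0b,0x8c,0xf1,0x7a,0x48,0x02,0xfd,0x13}
#2 dst[0x0c+8] := {0x82,0x4a,0x07,0xa6,0xf4,0x8d,0x34,0x82}
#3 dst[0x1d+2] := {0xf4,0x8d}
#4 dst[0x08+3] := {0x4a,0x07,0xa6}
query mem[0x23]=0x4d, mem[0x0a]=0xa6, mem[0x04]=0x48, mem[0x0e]=0x07, mem[0x06]=0xfd

MEM[0x23,0x0a,0x04,0x0e,0x06] = 4d a6 48 07 fd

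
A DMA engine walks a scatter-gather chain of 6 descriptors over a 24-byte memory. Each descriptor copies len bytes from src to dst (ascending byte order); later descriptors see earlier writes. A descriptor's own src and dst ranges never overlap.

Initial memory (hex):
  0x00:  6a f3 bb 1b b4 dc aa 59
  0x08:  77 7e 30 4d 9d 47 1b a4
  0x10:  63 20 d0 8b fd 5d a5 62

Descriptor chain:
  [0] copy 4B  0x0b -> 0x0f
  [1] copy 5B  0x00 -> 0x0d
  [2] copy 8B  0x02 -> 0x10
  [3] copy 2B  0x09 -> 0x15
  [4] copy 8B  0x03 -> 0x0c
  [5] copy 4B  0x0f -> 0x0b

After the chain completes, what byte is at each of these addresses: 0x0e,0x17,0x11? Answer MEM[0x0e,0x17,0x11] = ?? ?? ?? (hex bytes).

MEM[0x0e,0x17,0x11] = 7e 7e 77

[0] 0x0b->0x0f len=4 : 4d 9d 47 1b
[1] 0x00->0x0d len=5 : 6a f3 bb 1b b4
[2] 0x02->0x10 len=8 : bb 1b b4 dc aa 59 77 7e
[3] 0x09->0x15 len=2 : 7e 30
[4] 0x03->0x0c len=8 : 1b b4 dc aa 59 77 7e 30
[5] 0x0f->0x0b len=4 : aa 59 77 7e
query mem[0x0e]=0x7e, mem[0x17]=0x7e, mem[0x11]=0x77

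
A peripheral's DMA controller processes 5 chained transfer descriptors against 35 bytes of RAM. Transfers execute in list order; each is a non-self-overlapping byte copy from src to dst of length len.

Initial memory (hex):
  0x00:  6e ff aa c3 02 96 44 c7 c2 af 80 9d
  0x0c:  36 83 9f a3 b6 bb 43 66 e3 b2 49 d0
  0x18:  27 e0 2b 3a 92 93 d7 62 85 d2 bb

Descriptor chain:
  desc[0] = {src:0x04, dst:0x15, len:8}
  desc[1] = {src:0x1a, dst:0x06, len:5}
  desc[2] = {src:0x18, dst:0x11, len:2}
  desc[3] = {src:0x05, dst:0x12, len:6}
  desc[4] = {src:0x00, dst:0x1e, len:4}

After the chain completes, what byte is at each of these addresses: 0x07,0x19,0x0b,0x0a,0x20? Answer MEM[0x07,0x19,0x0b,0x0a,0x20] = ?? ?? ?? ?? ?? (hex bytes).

MEM[0x07,0x19,0x0b,0x0a,0x20] = 80 c2 9d d7 aa

[0] 0x04->0x15 len=8 : 02 96 44 c7 c2 af 80 9d
[1] 0x1a->0x06 len=5 : af 80 9d 93 d7
[2] 0x18->0x11 len=2 : c7 c2
[3] 0x05->0x12 len=6 : 96 af 80 9d 93 d7
[4] 0x00->0x1e len=4 : 6e ff aa c3
query mem[0x07]=0x80, mem[0x19]=0xc2, mem[0x0b]=0x9d, mem[0x0a]=0xd7, mem[0x20]=0xaa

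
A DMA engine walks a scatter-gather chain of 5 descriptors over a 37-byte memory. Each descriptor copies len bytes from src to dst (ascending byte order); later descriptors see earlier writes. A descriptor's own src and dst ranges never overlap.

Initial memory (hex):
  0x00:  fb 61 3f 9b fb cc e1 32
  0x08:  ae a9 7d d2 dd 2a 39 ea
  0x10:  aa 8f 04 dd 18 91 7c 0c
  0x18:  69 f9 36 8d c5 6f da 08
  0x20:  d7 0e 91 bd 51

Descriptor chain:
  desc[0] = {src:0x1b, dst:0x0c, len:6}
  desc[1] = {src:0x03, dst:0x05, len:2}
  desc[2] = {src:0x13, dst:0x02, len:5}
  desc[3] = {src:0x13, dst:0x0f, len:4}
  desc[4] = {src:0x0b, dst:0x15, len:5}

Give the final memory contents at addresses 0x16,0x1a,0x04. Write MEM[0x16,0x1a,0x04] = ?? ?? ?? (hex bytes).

MEM[0x16,0x1a,0x04] = 8d 36 91

  after D0: wrote 6B at 0x0c = 8dc56fda08d7
  after D1: wrote 2B at 0x05 = 9bfb
  after D2: wrote 5B at 0x02 = dd18917c0c
  after D3: wrote 4B at 0x0f = dd18917c
  after D4: wrote 5B at 0x15 = d28dc56fdd
query mem[0x16]=0x8d, mem[0x1a]=0x36, mem[0x04]=0x91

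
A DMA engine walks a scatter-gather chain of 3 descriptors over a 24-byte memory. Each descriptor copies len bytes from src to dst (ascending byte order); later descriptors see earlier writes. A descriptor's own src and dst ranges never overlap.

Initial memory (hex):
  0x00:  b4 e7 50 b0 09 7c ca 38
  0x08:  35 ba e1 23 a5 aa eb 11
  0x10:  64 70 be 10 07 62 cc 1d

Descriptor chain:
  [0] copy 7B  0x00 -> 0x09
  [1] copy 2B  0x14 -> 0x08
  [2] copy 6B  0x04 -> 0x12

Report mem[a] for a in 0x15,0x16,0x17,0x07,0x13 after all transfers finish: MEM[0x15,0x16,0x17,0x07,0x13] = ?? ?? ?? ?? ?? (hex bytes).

D0: mem[0x09..0x0f] <- [b4 e7 50 b0 09 7c ca]
D1: mem[0x08..0x09] <- [07 62]
D2: mem[0x12..0x17] <- [09 7c ca 38 07 62]
query mem[0x15]=0x38, mem[0x16]=0x07, mem[0x17]=0x62, mem[0x07]=0x38, mem[0x13]=0x7c

MEM[0x15,0x16,0x17,0x07,0x13] = 38 07 62 38 7c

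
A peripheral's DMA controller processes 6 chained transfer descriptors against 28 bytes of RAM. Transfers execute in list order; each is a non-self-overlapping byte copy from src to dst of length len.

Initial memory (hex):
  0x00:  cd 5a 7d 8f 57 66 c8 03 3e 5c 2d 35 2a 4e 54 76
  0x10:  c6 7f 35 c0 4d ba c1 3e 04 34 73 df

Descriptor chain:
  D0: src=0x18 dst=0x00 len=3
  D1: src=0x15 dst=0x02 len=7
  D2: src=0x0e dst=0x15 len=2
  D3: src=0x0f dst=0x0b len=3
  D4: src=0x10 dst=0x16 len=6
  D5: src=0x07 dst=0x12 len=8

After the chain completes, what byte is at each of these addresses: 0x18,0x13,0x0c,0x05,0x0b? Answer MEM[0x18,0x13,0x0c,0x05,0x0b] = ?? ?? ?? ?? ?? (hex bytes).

MEM[0x18,0x13,0x0c,0x05,0x0b] = 7f df c6 04 76

  after D0: wrote 3B at 0x00 = 043473
  after D1: wrote 7B at 0x02 = bac13e043473df
  after D2: wrote 2B at 0x15 = 5476
  after D3: wrote 3B at 0x0b = 76c67f
  after D4: wrote 6B at 0x16 = c67f35c04d54
  after D5: wrote 8B at 0x12 = 73df5c2d76c67f54
query mem[0x18]=0x7f, mem[0x13]=0xdf, mem[0x0c]=0xc6, mem[0x05]=0x04, mem[0x0b]=0x76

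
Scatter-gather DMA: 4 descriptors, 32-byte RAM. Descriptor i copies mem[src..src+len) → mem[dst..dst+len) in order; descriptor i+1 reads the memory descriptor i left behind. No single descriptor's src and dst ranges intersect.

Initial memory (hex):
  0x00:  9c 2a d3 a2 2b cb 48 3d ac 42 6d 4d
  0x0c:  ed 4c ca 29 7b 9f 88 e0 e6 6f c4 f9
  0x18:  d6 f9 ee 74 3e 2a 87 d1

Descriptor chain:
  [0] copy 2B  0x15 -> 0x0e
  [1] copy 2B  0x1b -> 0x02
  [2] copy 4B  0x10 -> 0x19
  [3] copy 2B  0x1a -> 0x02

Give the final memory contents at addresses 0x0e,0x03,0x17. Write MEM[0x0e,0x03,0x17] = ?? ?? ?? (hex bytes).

[0] 0x15->0x0e len=2 : 6f c4
[1] 0x1b->0x02 len=2 : 74 3e
[2] 0x10->0x19 len=4 : 7b 9f 88 e0
[3] 0x1a->0x02 len=2 : 9f 88
query mem[0x0e]=0x6f, mem[0x03]=0x88, mem[0x17]=0xf9

MEM[0x0e,0x03,0x17] = 6f 88 f9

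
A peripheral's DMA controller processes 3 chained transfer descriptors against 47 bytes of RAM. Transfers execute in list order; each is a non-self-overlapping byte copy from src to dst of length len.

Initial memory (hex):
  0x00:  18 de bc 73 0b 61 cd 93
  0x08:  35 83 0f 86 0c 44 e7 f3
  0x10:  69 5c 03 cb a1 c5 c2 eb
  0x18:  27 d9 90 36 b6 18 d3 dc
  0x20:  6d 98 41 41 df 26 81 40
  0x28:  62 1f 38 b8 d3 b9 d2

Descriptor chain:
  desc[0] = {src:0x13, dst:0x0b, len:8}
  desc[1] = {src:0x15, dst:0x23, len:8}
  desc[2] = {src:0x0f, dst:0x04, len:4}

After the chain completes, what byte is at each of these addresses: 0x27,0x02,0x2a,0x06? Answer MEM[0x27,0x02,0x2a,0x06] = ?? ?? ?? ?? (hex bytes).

MEM[0x27,0x02,0x2a,0x06] = d9 bc b6 d9

[0] 0x13->0x0b len=8 : cb a1 c5 c2 eb 27 d9 90
[1] 0x15->0x23 len=8 : c5 c2 eb 27 d9 90 36 b6
[2] 0x0f->0x04 len=4 : eb 27 d9 90
query mem[0x27]=0xd9, mem[0x02]=0xbc, mem[0x2a]=0xb6, mem[0x06]=0xd9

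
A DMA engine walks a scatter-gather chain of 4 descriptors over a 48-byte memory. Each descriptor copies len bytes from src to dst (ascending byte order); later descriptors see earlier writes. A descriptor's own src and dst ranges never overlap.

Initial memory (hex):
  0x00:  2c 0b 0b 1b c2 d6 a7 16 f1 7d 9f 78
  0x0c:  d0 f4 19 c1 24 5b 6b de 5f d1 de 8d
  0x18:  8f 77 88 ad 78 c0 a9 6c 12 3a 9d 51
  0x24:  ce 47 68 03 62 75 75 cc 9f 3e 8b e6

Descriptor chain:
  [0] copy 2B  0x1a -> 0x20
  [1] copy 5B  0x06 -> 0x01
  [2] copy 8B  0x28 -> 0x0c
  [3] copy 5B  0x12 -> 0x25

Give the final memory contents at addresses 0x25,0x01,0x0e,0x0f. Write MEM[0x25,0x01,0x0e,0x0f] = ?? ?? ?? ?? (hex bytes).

  after D0: wrote 2B at 0x20 = 88ad
  after D1: wrote 5B at 0x01 = a716f17d9f
  after D2: wrote 8B at 0x0c = 627575cc9f3e8be6
  after D3: wrote 5B at 0x25 = 8be65fd1de
query mem[0x25]=0x8b, mem[0x01]=0xa7, mem[0x0e]=0x75, mem[0x0f]=0xcc

MEM[0x25,0x01,0x0e,0x0f] = 8b a7 75 cc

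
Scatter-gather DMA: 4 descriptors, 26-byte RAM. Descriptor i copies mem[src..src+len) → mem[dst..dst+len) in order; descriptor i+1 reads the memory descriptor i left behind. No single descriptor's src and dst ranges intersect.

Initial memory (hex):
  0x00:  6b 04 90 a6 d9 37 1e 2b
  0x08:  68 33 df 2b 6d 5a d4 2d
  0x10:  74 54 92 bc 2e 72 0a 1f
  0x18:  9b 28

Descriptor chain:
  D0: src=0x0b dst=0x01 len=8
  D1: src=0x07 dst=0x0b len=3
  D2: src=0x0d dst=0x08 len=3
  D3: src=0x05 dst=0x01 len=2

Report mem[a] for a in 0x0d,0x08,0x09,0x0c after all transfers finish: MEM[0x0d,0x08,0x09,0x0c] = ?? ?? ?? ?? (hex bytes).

#0 dst[0x01+8] := {0x2b,0x6d,0x5a,0xd4,0x2d,0x74,0x54,0x92}
#1 dst[0x0b+3] := {0x54,0x92,0x33}
#2 dst[0x08+3] := {0x33,0xd4,0x2d}
#3 dst[0x01+2] := {0x2d,0x74}
query mem[0x0d]=0x33, mem[0x08]=0x33, mem[0x09]=0xd4, mem[0x0c]=0x92

MEM[0x0d,0x08,0x09,0x0c] = 33 33 d4 92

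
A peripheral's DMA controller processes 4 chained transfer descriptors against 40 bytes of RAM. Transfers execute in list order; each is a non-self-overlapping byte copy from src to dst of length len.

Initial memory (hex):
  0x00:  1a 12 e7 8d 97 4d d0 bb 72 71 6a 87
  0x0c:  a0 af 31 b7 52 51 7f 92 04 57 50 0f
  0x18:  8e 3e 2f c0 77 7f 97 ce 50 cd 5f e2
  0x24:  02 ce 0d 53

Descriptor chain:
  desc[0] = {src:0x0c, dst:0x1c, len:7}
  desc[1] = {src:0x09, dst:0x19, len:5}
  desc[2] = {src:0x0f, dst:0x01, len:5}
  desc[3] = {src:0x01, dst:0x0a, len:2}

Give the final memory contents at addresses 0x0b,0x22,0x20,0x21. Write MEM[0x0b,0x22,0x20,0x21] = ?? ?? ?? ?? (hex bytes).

MEM[0x0b,0x22,0x20,0x21] = 52 7f 52 51

D0: mem[0x1c..0x22] <- [a0 af 31 b7 52 51 7f]
D1: mem[0x19..0x1d] <- [71 6a 87 a0 af]
D2: mem[0x01..0x05] <- [b7 52 51 7f 92]
D3: mem[0x0a..0x0b] <- [b7 52]
query mem[0x0b]=0x52, mem[0x22]=0x7f, mem[0x20]=0x52, mem[0x21]=0x51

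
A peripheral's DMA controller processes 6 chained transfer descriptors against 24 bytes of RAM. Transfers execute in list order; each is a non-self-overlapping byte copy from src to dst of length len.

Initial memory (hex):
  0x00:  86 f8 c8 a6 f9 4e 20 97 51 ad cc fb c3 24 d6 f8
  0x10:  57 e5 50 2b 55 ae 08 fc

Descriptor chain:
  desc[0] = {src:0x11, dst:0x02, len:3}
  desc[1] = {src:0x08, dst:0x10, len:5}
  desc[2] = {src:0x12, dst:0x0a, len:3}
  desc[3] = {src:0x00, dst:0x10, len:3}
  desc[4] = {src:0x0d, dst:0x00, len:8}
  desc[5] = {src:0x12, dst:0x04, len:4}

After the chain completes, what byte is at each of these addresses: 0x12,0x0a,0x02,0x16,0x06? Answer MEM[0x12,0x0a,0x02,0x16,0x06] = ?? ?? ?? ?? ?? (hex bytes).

[0] 0x11->0x02 len=3 : e5 50 2b
[1] 0x08->0x10 len=5 : 51 ad cc fb c3
[2] 0x12->0x0a len=3 : cc fb c3
[3] 0x00->0x10 len=3 : 86 f8 e5
[4] 0x0d->0x00 len=8 : 24 d6 f8 86 f8 e5 fb c3
[5] 0x12->0x04 len=4 : e5 fb c3 ae
query mem[0x12]=0xe5, mem[0x0a]=0xcc, mem[0x02]=0xf8, mem[0x16]=0x08, mem[0x06]=0xc3

MEM[0x12,0x0a,0x02,0x16,0x06] = e5 cc f8 08 c3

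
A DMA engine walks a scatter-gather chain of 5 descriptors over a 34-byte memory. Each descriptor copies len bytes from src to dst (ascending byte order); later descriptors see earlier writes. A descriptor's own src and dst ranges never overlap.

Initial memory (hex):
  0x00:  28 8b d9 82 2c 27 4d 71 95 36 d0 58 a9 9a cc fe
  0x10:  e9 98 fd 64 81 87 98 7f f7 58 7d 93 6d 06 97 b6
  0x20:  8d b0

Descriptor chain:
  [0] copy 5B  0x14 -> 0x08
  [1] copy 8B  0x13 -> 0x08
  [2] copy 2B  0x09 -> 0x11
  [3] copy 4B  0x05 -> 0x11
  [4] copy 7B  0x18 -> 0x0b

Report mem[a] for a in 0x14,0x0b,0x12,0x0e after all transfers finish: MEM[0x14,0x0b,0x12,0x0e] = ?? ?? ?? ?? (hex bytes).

MEM[0x14,0x0b,0x12,0x0e] = 64 f7 4d 93

D0: mem[0x08..0x0c] <- [81 87 98 7f f7]
D1: mem[0x08..0x0f] <- [64 81 87 98 7f f7 58 7d]
D2: mem[0x11..0x12] <- [81 87]
D3: mem[0x11..0x14] <- [27 4d 71 64]
D4: mem[0x0b..0x11] <- [f7 58 7d 93 6d 06 97]
query mem[0x14]=0x64, mem[0x0b]=0xf7, mem[0x12]=0x4d, mem[0x0e]=0x93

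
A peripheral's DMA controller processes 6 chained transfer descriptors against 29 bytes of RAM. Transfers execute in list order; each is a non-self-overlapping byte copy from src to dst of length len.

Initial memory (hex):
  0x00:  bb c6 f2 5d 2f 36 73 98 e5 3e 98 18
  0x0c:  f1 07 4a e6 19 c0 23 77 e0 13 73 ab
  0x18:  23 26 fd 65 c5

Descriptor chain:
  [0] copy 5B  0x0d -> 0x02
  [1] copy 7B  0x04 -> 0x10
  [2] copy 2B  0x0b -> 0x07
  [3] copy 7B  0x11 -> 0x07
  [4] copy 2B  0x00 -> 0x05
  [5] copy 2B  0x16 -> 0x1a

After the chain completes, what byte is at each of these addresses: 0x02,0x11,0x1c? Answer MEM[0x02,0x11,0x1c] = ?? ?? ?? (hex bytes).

[0] 0x0d->0x02 len=5 : 07 4a e6 19 c0
[1] 0x04->0x10 len=7 : e6 19 c0 98 e5 3e 98
[2] 0x0b->0x07 len=2 : 18 f1
[3] 0x11->0x07 len=7 : 19 c0 98 e5 3e 98 ab
[4] 0x00->0x05 len=2 : bb c6
[5] 0x16->0x1a len=2 : 98 ab
query mem[0x02]=0x07, mem[0x11]=0x19, mem[0x1c]=0xc5

MEM[0x02,0x11,0x1c] = 07 19 c5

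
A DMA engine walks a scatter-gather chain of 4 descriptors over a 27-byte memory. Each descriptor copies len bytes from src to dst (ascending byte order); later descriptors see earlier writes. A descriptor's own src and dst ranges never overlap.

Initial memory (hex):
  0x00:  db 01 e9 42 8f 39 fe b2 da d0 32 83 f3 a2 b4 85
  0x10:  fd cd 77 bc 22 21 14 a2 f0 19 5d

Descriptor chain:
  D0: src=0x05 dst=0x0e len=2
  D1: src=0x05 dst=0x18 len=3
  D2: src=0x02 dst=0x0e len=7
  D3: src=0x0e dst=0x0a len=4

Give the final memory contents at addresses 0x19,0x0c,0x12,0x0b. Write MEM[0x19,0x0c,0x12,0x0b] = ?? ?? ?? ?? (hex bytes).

[0] 0x05->0x0e len=2 : 39 fe
[1] 0x05->0x18 len=3 : 39 fe b2
[2] 0x02->0x0e len=7 : e9 42 8f 39 fe b2 da
[3] 0x0e->0x0a len=4 : e9 42 8f 39
query mem[0x19]=0xfe, mem[0x0c]=0x8f, mem[0x12]=0xfe, mem[0x0b]=0x42

MEM[0x19,0x0c,0x12,0x0b] = fe 8f fe 42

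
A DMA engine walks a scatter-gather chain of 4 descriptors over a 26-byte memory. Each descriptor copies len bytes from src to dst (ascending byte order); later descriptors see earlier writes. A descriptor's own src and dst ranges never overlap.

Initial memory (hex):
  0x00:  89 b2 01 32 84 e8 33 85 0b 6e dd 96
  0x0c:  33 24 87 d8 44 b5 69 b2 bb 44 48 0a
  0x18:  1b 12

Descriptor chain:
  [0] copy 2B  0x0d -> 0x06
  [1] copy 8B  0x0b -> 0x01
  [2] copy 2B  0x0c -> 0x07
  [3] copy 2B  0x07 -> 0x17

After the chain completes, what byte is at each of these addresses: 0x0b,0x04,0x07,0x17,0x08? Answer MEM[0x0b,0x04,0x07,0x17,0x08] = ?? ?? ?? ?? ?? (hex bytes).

  after D0: wrote 2B at 0x06 = 2487
  after D1: wrote 8B at 0x01 = 96332487d844b569
  after D2: wrote 2B at 0x07 = 3324
  after D3: wrote 2B at 0x17 = 3324
query mem[0x0b]=0x96, mem[0x04]=0x87, mem[0x07]=0x33, mem[0x17]=0x33, mem[0x08]=0x24

MEM[0x0b,0x04,0x07,0x17,0x08] = 96 87 33 33 24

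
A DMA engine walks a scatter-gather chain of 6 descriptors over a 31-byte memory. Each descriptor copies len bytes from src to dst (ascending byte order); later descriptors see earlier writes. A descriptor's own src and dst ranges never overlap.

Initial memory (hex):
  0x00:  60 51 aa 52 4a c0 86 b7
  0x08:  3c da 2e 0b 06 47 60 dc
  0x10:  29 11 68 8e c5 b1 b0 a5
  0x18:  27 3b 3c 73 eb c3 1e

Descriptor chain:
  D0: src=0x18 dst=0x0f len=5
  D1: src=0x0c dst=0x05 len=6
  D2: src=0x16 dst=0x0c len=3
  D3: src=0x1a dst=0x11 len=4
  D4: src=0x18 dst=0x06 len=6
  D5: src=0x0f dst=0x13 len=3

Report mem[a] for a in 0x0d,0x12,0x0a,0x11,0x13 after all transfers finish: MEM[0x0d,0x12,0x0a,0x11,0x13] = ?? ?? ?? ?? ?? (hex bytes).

[0] 0x18->0x0f len=5 : 27 3b 3c 73 eb
[1] 0x0c->0x05 len=6 : 06 47 60 27 3b 3c
[2] 0x16->0x0c len=3 : b0 a5 27
[3] 0x1a->0x11 len=4 : 3c 73 eb c3
[4] 0x18->0x06 len=6 : 27 3b 3c 73 eb c3
[5] 0x0f->0x13 len=3 : 27 3b 3c
query mem[0x0d]=0xa5, mem[0x12]=0x73, mem[0x0a]=0xeb, mem[0x11]=0x3c, mem[0x13]=0x27

MEM[0x0d,0x12,0x0a,0x11,0x13] = a5 73 eb 3c 27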